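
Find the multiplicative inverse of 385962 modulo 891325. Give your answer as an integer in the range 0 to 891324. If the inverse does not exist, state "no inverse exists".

gcd(891325, 385962) by repeated division:
891325 = 2·385962 + 119401
385962 = 3·119401 + 27759
119401 = 4·27759 + 8365
27759 = 3·8365 + 2664
8365 = 3·2664 + 373
2664 = 7·373 + 53
373 = 7·53 + 2
53 = 26·2 + 1
2 = 2·1 + 0
The gcd is 1. Working backward:
1 = 53 − 26·2
1 = −26·373 + 183·53
1 = 183·2664 − 1307·373
1 = −1307·8365 + 4104·2664
1 = 4104·27759 − 13619·8365
1 = −13619·119401 + 58580·27759
1 = 58580·385962 − 189359·119401
1 = −189359·891325 + 437298·385962
So 385962·437298 ≡ 1 (mod 891325).

437298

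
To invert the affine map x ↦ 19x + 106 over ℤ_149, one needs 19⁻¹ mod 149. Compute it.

102

Apply the Euclidean algorithm to 149 and 19:
149 = 7*19 + 16
19 = 1*16 + 3
16 = 5*3 + 1
3 = 3*1 + 0
Since gcd(19, 149) = 1, back-substitute to write 1 as a combination:
1 = 16 − 5·3
1 = −5·19 + 6·16
1 = 6·149 − 47·19
Thus 19·(-47) ≡ 1 (mod 149); reducing, -47 mod 149 = 102.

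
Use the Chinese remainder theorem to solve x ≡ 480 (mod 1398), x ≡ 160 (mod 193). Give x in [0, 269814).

Write x = 480 + 1398·k. Then 1398·k ≡ 160 − 480 ≡ 66 (mod 193).
Need 1398⁻¹ mod 193. Extended Euclid on (193, 47):
193 = 4×47 + 5
47 = 9×5 + 2
5 = 2×2 + 1
2 = 2×1 + 0
Back-substitute:
1 = 5 − 2·2
1 = −2·47 + 19·5
1 = 19·193 − 78·47
1398⁻¹ ≡ 115 (mod 193), so k ≡ 115·66 ≡ 63 (mod 193).
x = 480 + 1398·63 = 88554.

88554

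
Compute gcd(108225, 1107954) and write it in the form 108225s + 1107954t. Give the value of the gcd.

Repeated division:
1107954 = 10*108225 + 25704
108225 = 4*25704 + 5409
25704 = 4*5409 + 4068
5409 = 1*4068 + 1341
4068 = 3*1341 + 45
1341 = 29*45 + 36
45 = 1*36 + 9
36 = 4*9 + 0
gcd(108225, 1107954) = 9.
Working backward:
9 = 45 − 36
9 = −1341 + 30·45
9 = 30·4068 − 91·1341
9 = −91·5409 + 121·4068
9 = 121·25704 − 575·5409
9 = −575·108225 + 2421·25704
9 = 2421·1107954 − 24785·108225
So 9 = (2421)·1107954 + (-24785)·108225.

9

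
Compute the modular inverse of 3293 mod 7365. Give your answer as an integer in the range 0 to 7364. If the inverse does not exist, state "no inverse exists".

Run Euclid on (7365, 3293):
7365 = 2·3293 + 779
3293 = 4·779 + 177
779 = 4·177 + 71
177 = 2·71 + 35
71 = 2·35 + 1
35 = 35·1 + 0
The gcd is 1. Working backward:
1 = 71 − 2·35
1 = −2·177 + 5·71
1 = 5·779 − 22·177
1 = −22·3293 + 93·779
1 = 93·7365 − 208·3293
So 3293·(-208) ≡ 1 (mod 7365), and -208 ≡ 7157 (mod 7365).

7157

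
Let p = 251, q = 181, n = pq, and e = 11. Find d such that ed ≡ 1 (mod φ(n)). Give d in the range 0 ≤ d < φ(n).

φ(n) = (p−1)(q−1) = 250·180 = 45000.
Need d with 11·d ≡ 1 (mod 45000). Apply the extended Euclidean algorithm:
45000 = 4090×11 + 10
11 = 1×10 + 1
10 = 10×1 + 0
Back-substitute:
1 = 11 − 10
1 = −45000 + 4091·11
So 11·4091 ≡ 1 (mod 45000), hence d = 4091.

4091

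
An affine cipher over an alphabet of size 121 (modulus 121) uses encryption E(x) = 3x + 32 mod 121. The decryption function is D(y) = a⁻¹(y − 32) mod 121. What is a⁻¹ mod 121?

81

Extended Euclidean algorithm:
121 = 40×3 + 1
3 = 3×1 + 0
gcd = 1, so the inverse exists. Back-substitute:
1 = 121 − 40·3
Hence 3⁻¹ ≡ -40 ≡ 81 (mod 121).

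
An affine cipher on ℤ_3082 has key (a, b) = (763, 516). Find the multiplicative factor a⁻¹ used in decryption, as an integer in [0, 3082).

Run Euclid on (3082, 763):
3082 = 4*763 + 30
763 = 25*30 + 13
30 = 2*13 + 4
13 = 3*4 + 1
4 = 4*1 + 0
gcd = 1, so the inverse exists. Back-substitute:
1 = 13 − 3·4
1 = −3·30 + 7·13
1 = 7·763 − 178·30
1 = −178·3082 + 719·763
So 763·719 ≡ 1 (mod 3082).

719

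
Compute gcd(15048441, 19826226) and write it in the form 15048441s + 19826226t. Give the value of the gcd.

Apply Euclid's algorithm to 19826226 and 15048441:
19826226 = 1×15048441 + 4777785
15048441 = 3×4777785 + 715086
4777785 = 6×715086 + 487269
715086 = 1×487269 + 227817
487269 = 2×227817 + 31635
227817 = 7×31635 + 6372
31635 = 4×6372 + 6147
6372 = 1×6147 + 225
6147 = 27×225 + 72
225 = 3×72 + 9
72 = 8×9 + 0
gcd(15048441, 19826226) = 9.
Working backward:
9 = 225 − 3·72
9 = −3·6147 + 82·225
9 = 82·6372 − 85·6147
9 = −85·31635 + 422·6372
9 = 422·227817 − 3039·31635
9 = −3039·487269 + 6500·227817
9 = 6500·715086 − 9539·487269
9 = −9539·4777785 + 63734·715086
9 = 63734·15048441 − 200741·4777785
9 = −200741·19826226 + 264475·15048441
So 9 = (-200741)·19826226 + (264475)·15048441.

9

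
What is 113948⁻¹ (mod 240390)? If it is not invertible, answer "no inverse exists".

Euclidean algorithm on 240390, 113948:
240390 = 2*113948 + 12494
113948 = 9*12494 + 1502
12494 = 8*1502 + 478
1502 = 3*478 + 68
478 = 7*68 + 2
68 = 34*2 + 0
The gcd is 2, not 1, hence no inverse exists.

no inverse exists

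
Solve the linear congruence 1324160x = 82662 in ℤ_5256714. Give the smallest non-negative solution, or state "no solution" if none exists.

First find gcd(1324160, 5256714):
5256714 = 3×1324160 + 1284234
1324160 = 1×1284234 + 39926
1284234 = 32×39926 + 6602
39926 = 6×6602 + 314
6602 = 21×314 + 8
314 = 39×8 + 2
8 = 4×2 + 0
gcd = 2 and 2 | 82662, so solutions exist. Divide through by 2: 662080x ≡ 41331 (mod 2628357).
Now find 662080⁻¹ mod 2628357:
2628357 = 3*662080 + 642117
662080 = 1*642117 + 19963
642117 = 32*19963 + 3301
19963 = 6*3301 + 157
3301 = 21*157 + 4
157 = 39*4 + 1
4 = 4*1 + 0
Back-substitute:
1 = 157 − 39·4
1 = −39·3301 + 820·157
1 = 820·19963 − 4959·3301
1 = −4959·642117 + 159508·19963
1 = 159508·662080 − 164467·642117
1 = −164467·2628357 + 652909·662080
So 662080⁻¹ ≡ 652909 (mod 2628357).
Then x ≡ 652909·41331 ≡ 40560 (mod 2628357); the smallest non-negative solution is x = 40560.

40560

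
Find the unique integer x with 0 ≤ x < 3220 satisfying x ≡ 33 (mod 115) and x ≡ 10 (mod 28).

Write x = 33 + 115·k. Then 115·k ≡ 10 − 33 ≡ 5 (mod 28).
Need 115⁻¹ mod 28. Extended Euclid on (28, 3):
28 = 9*3 + 1
3 = 3*1 + 0
Back-substitute:
1 = 28 − 9·3
115⁻¹ ≡ 19 (mod 28), so k ≡ 19·5 ≡ 11 (mod 28).
x = 33 + 115·11 = 1298.

1298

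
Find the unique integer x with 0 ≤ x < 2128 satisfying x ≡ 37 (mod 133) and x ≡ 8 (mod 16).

Write x = 37 + 133·k. Then 133·k ≡ 8 − 37 ≡ 3 (mod 16).
Need 133⁻¹ mod 16. Extended Euclid on (16, 5):
16 = 3·5 + 1
5 = 5·1 + 0
Back-substitute:
1 = 16 − 3·5
133⁻¹ ≡ 13 (mod 16), so k ≡ 13·3 ≡ 7 (mod 16).
x = 37 + 133·7 = 968.

968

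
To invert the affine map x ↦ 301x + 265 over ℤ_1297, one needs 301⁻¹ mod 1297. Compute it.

767

gcd(1297, 301) by repeated division:
1297 = 4×301 + 93
301 = 3×93 + 22
93 = 4×22 + 5
22 = 4×5 + 2
5 = 2×2 + 1
2 = 2×1 + 0
gcd = 1, so the inverse exists. Back-substitute:
1 = 5 − 2·2
1 = −2·22 + 9·5
1 = 9·93 − 38·22
1 = −38·301 + 123·93
1 = 123·1297 − 530·301
Thus 301·(-530) ≡ 1 (mod 1297); reducing, -530 mod 1297 = 767.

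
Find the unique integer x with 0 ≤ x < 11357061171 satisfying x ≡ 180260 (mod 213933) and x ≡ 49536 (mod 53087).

3794495948

Write x = 180260 + 213933·k. Then 213933·k ≡ 49536 − 180260 ≡ 28537 (mod 53087).
Need 213933⁻¹ mod 53087. Extended Euclid on (53087, 1585):
53087 = 33*1585 + 782
1585 = 2*782 + 21
782 = 37*21 + 5
21 = 4*5 + 1
5 = 5*1 + 0
Back-substitute:
1 = 21 − 4·5
1 = −4·782 + 149·21
1 = 149·1585 − 302·782
1 = −302·53087 + 10115·1585
213933⁻¹ ≡ 10115 (mod 53087), so k ≡ 10115·28537 ≡ 17736 (mod 53087).
x = 180260 + 213933·17736 = 3794495948.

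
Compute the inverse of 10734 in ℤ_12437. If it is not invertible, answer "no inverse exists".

6098

gcd(12437, 10734) by repeated division:
12437 = 1·10734 + 1703
10734 = 6·1703 + 516
1703 = 3·516 + 155
516 = 3·155 + 51
155 = 3·51 + 2
51 = 25·2 + 1
2 = 2·1 + 0
gcd = 1, so the inverse exists. Back-substitute:
1 = 51 − 25·2
1 = −25·155 + 76·51
1 = 76·516 − 253·155
1 = −253·1703 + 835·516
1 = 835·10734 − 5263·1703
1 = −5263·12437 + 6098·10734
So 10734·6098 ≡ 1 (mod 12437).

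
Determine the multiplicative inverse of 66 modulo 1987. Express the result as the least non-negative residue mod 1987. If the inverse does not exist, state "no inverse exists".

1415

Apply the Euclidean algorithm to 1987 and 66:
1987 = 30×66 + 7
66 = 9×7 + 3
7 = 2×3 + 1
3 = 3×1 + 0
gcd = 1, so the inverse exists. Back-substitute:
1 = 7 − 2·3
1 = −2·66 + 19·7
1 = 19·1987 − 572·66
Hence 66⁻¹ ≡ -572 ≡ 1415 (mod 1987).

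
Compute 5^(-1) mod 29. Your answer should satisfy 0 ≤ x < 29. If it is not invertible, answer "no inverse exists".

Extended Euclidean algorithm:
29 = 5·5 + 4
5 = 1·4 + 1
4 = 4·1 + 0
The gcd is 1. Working backward:
1 = 5 − 4
1 = −29 + 6·5
So 5·6 ≡ 1 (mod 29).

6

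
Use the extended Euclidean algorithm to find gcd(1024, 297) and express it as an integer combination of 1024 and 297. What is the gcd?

1

Euclidean algorithm:
1024 = 3*297 + 133
297 = 2*133 + 31
133 = 4*31 + 9
31 = 3*9 + 4
9 = 2*4 + 1
4 = 4*1 + 0
gcd(1024, 297) = 1.
Working backward:
1 = 9 − 2·4
1 = −2·31 + 7·9
1 = 7·133 − 30·31
1 = −30·297 + 67·133
1 = 67·1024 − 231·297
So 1 = (67)·1024 + (-231)·297.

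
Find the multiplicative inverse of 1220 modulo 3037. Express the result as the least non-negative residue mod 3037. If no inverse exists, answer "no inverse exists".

117

gcd(3037, 1220) by repeated division:
3037 = 2×1220 + 597
1220 = 2×597 + 26
597 = 22×26 + 25
26 = 1×25 + 1
25 = 25×1 + 0
Since gcd(1220, 3037) = 1, back-substitute to write 1 as a combination:
1 = 26 − 25
1 = −597 + 23·26
1 = 23·1220 − 47·597
1 = −47·3037 + 117·1220
So 1220·117 ≡ 1 (mod 3037).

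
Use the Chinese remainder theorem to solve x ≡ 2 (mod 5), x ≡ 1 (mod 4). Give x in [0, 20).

17

Write x = 2 + 5·k. Then 5·k ≡ 1 − 2 ≡ 3 (mod 4).
Need 5⁻¹ mod 4. Extended Euclid on (4, 1):
4 = 4·1 + 0
5⁻¹ ≡ 1 (mod 4), so k ≡ 1·3 ≡ 3 (mod 4).
x = 2 + 5·3 = 17.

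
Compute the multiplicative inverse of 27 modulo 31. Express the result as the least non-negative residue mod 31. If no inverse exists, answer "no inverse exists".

Run Euclid on (31, 27):
31 = 1*27 + 4
27 = 6*4 + 3
4 = 1*3 + 1
3 = 3*1 + 0
The gcd is 1. Working backward:
1 = 4 − 3
1 = −27 + 7·4
1 = 7·31 − 8·27
Hence 27⁻¹ ≡ -8 ≡ 23 (mod 31).

23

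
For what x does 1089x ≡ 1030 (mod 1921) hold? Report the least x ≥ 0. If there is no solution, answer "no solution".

First find gcd(1089, 1921):
1921 = 1*1089 + 832
1089 = 1*832 + 257
832 = 3*257 + 61
257 = 4*61 + 13
61 = 4*13 + 9
13 = 1*9 + 4
9 = 2*4 + 1
4 = 4*1 + 0
gcd = 1, so a unique solution mod 1921 exists.
Back-substitute for the Bézout coefficients:
1 = 9 − 2·4
1 = −2·13 + 3·9
1 = 3·61 − 14·13
1 = −14·257 + 59·61
1 = 59·832 − 191·257
1 = −191·1089 + 250·832
1 = 250·1921 − 441·1089
So 1089·(-441) ≡ 1 (mod 1921), giving 1089⁻¹ ≡ 1480.
x ≡ 1089⁻¹·1030 ≡ 1480·1030 ≡ 1047 (mod 1921).

1047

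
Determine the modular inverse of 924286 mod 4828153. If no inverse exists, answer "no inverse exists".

no inverse exists

Compute gcd(924286, 4828153):
4828153 = 5*924286 + 206723
924286 = 4*206723 + 97394
206723 = 2*97394 + 11935
97394 = 8*11935 + 1914
11935 = 6*1914 + 451
1914 = 4*451 + 110
451 = 4*110 + 11
110 = 10*11 + 0
The gcd is 11, not 1, hence no inverse exists.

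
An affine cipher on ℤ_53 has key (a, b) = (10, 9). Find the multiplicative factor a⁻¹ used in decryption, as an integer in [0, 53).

Run Euclid on (53, 10):
53 = 5×10 + 3
10 = 3×3 + 1
3 = 3×1 + 0
The gcd is 1. Working backward:
1 = 10 − 3·3
1 = −3·53 + 16·10
So 10·16 ≡ 1 (mod 53).

16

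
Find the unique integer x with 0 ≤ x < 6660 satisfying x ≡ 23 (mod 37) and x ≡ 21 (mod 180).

Write x = 23 + 37·k. Then 37·k ≡ 21 − 23 ≡ 178 (mod 180).
Need 37⁻¹ mod 180. Extended Euclid on (180, 37):
180 = 4×37 + 32
37 = 1×32 + 5
32 = 6×5 + 2
5 = 2×2 + 1
2 = 2×1 + 0
Back-substitute:
1 = 5 − 2·2
1 = −2·32 + 13·5
1 = 13·37 − 15·32
1 = −15·180 + 73·37
37⁻¹ ≡ 73 (mod 180), so k ≡ 73·178 ≡ 34 (mod 180).
x = 23 + 37·34 = 1281.

1281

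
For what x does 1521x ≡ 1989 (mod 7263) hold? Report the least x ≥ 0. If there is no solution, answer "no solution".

560

First find gcd(1521, 7263):
7263 = 4*1521 + 1179
1521 = 1*1179 + 342
1179 = 3*342 + 153
342 = 2*153 + 36
153 = 4*36 + 9
36 = 4*9 + 0
gcd = 9 and 9 | 1989, so solutions exist. Divide through by 9: 169x ≡ 221 (mod 807).
Now find 169⁻¹ mod 807:
807 = 4×169 + 131
169 = 1×131 + 38
131 = 3×38 + 17
38 = 2×17 + 4
17 = 4×4 + 1
4 = 4×1 + 0
Back-substitute:
1 = 17 − 4·4
1 = −4·38 + 9·17
1 = 9·131 − 31·38
1 = −31·169 + 40·131
1 = 40·807 − 191·169
So 169·(-191) ≡ 1 (mod 807), i.e. 169⁻¹ ≡ 616.
Then x ≡ 616·221 ≡ 560 (mod 807); the smallest non-negative solution is x = 560.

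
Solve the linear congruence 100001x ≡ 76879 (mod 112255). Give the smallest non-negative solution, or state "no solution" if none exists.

First find gcd(100001, 112255):
112255 = 1*100001 + 12254
100001 = 8*12254 + 1969
12254 = 6*1969 + 440
1969 = 4*440 + 209
440 = 2*209 + 22
209 = 9*22 + 11
22 = 2*11 + 0
gcd = 11 and 11 | 76879, so solutions exist. Divide through by 11: 9091x ≡ 6989 (mod 10205).
Now find 9091⁻¹ mod 10205:
10205 = 1*9091 + 1114
9091 = 8*1114 + 179
1114 = 6*179 + 40
179 = 4*40 + 19
40 = 2*19 + 2
19 = 9*2 + 1
2 = 2*1 + 0
Back-substitute:
1 = 19 − 9·2
1 = −9·40 + 19·19
1 = 19·179 − 85·40
1 = −85·1114 + 529·179
1 = 529·9091 − 4317·1114
1 = −4317·10205 + 4846·9091
So 9091⁻¹ ≡ 4846 (mod 10205).
Then x ≡ 4846·6989 ≡ 8504 (mod 10205); the smallest non-negative solution is x = 8504.

8504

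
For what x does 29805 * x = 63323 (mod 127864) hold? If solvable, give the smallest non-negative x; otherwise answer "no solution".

First find gcd(29805, 127864):
127864 = 4·29805 + 8644
29805 = 3·8644 + 3873
8644 = 2·3873 + 898
3873 = 4·898 + 281
898 = 3·281 + 55
281 = 5·55 + 6
55 = 9·6 + 1
6 = 6·1 + 0
gcd = 1, so a unique solution mod 127864 exists.
Back-substitute for the Bézout coefficients:
1 = 55 − 9·6
1 = −9·281 + 46·55
1 = 46·898 − 147·281
1 = −147·3873 + 634·898
1 = 634·8644 − 1415·3873
1 = −1415·29805 + 4879·8644
1 = 4879·127864 − 20931·29805
So 29805·(-20931) ≡ 1 (mod 127864), giving 29805⁻¹ ≡ 106933.
x ≡ 29805⁻¹·63323 ≡ 106933·63323 ≡ 24511 (mod 127864).

24511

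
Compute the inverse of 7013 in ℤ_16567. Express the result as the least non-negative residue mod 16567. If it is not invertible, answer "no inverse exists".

Apply the Euclidean algorithm to 16567 and 7013:
16567 = 2·7013 + 2541
7013 = 2·2541 + 1931
2541 = 1·1931 + 610
1931 = 3·610 + 101
610 = 6·101 + 4
101 = 25·4 + 1
4 = 4·1 + 0
The gcd is 1. Working backward:
1 = 101 − 25·4
1 = −25·610 + 151·101
1 = 151·1931 − 478·610
1 = −478·2541 + 629·1931
1 = 629·7013 − 1736·2541
1 = −1736·16567 + 4101·7013
So 7013·4101 ≡ 1 (mod 16567).

4101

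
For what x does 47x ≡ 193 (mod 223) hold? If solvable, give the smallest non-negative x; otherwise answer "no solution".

99

First find gcd(47, 223):
223 = 4·47 + 35
47 = 1·35 + 12
35 = 2·12 + 11
12 = 1·11 + 1
11 = 11·1 + 0
gcd = 1, so a unique solution mod 223 exists.
Back-substitute for the Bézout coefficients:
1 = 12 − 11
1 = −35 + 3·12
1 = 3·47 − 4·35
1 = −4·223 + 19·47
So 47·(19) ≡ 1 (mod 223), giving 47⁻¹ ≡ 19.
x ≡ 47⁻¹·193 ≡ 19·193 ≡ 99 (mod 223).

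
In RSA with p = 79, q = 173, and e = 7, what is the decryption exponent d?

9583

φ(n) = (p−1)(q−1) = 78·172 = 13416.
Need d with 7·d ≡ 1 (mod 13416). Apply the extended Euclidean algorithm:
13416 = 1916×7 + 4
7 = 1×4 + 3
4 = 1×3 + 1
3 = 3×1 + 0
Back-substitute:
1 = 4 − 3
1 = −7 + 2·4
1 = 2·13416 − 3833·7
So 7·(-3833) ≡ 1 (mod 13416), hence d ≡ -3833 ≡ 9583 (mod 13416).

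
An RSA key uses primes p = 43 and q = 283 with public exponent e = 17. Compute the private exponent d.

φ(n) = (p−1)(q−1) = 42·282 = 11844.
Need d with 17·d ≡ 1 (mod 11844). Apply the extended Euclidean algorithm:
11844 = 696×17 + 12
17 = 1×12 + 5
12 = 2×5 + 2
5 = 2×2 + 1
2 = 2×1 + 0
Back-substitute:
1 = 5 − 2·2
1 = −2·12 + 5·5
1 = 5·17 − 7·12
1 = −7·11844 + 4877·17
So 17·4877 ≡ 1 (mod 11844), hence d = 4877.

4877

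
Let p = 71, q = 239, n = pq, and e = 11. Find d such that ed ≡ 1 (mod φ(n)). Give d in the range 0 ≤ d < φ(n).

13631

φ(n) = (p−1)(q−1) = 70·238 = 16660.
Need d with 11·d ≡ 1 (mod 16660). Apply the extended Euclidean algorithm:
16660 = 1514·11 + 6
11 = 1·6 + 5
6 = 1·5 + 1
5 = 5·1 + 0
Back-substitute:
1 = 6 − 5
1 = −11 + 2·6
1 = 2·16660 − 3029·11
So 11·(-3029) ≡ 1 (mod 16660), hence d ≡ -3029 ≡ 13631 (mod 16660).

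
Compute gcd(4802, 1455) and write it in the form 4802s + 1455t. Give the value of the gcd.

1

Euclidean algorithm:
4802 = 3·1455 + 437
1455 = 3·437 + 144
437 = 3·144 + 5
144 = 28·5 + 4
5 = 1·4 + 1
4 = 4·1 + 0
gcd(4802, 1455) = 1.
Working backward:
1 = 5 − 4
1 = −144 + 29·5
1 = 29·437 − 88·144
1 = −88·1455 + 293·437
1 = 293·4802 − 967·1455
So 1 = (293)·4802 + (-967)·1455.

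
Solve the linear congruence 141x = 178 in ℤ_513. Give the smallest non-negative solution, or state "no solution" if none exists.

no solution

gcd(141, 513):
513 = 3·141 + 90
141 = 1·90 + 51
90 = 1·51 + 39
51 = 1·39 + 12
39 = 3·12 + 3
12 = 4·3 + 0
gcd = 3, but 3 ∤ 178, so the congruence has no solution.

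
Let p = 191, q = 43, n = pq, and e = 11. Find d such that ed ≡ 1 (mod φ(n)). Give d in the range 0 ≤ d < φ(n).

φ(n) = (p−1)(q−1) = 190·42 = 7980.
Need d with 11·d ≡ 1 (mod 7980). Apply the extended Euclidean algorithm:
7980 = 725*11 + 5
11 = 2*5 + 1
5 = 5*1 + 0
Back-substitute:
1 = 11 − 2·5
1 = −2·7980 + 1451·11
So 11·1451 ≡ 1 (mod 7980), hence d = 1451.

1451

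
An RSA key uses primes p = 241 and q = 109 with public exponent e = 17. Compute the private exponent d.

φ(n) = (p−1)(q−1) = 240·108 = 25920.
Need d with 17·d ≡ 1 (mod 25920). Apply the extended Euclidean algorithm:
25920 = 1524*17 + 12
17 = 1*12 + 5
12 = 2*5 + 2
5 = 2*2 + 1
2 = 2*1 + 0
Back-substitute:
1 = 5 − 2·2
1 = −2·12 + 5·5
1 = 5·17 − 7·12
1 = −7·25920 + 10673·17
So 17·10673 ≡ 1 (mod 25920), hence d = 10673.

10673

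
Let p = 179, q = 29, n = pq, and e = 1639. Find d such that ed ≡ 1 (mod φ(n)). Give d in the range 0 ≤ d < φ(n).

φ(n) = (p−1)(q−1) = 178·28 = 4984.
Need d with 1639·d ≡ 1 (mod 4984). Apply the extended Euclidean algorithm:
4984 = 3*1639 + 67
1639 = 24*67 + 31
67 = 2*31 + 5
31 = 6*5 + 1
5 = 5*1 + 0
Back-substitute:
1 = 31 − 6·5
1 = −6·67 + 13·31
1 = 13·1639 − 318·67
1 = −318·4984 + 967·1639
So 1639·967 ≡ 1 (mod 4984), hence d = 967.

967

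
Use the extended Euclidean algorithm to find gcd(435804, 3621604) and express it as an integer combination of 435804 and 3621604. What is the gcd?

4

Apply Euclid's algorithm to 3621604 and 435804:
3621604 = 8·435804 + 135172
435804 = 3·135172 + 30288
135172 = 4·30288 + 14020
30288 = 2·14020 + 2248
14020 = 6·2248 + 532
2248 = 4·532 + 120
532 = 4·120 + 52
120 = 2·52 + 16
52 = 3·16 + 4
16 = 4·4 + 0
gcd(435804, 3621604) = 4.
Back-substituting:
4 = 52 − 3·16
4 = −3·120 + 7·52
4 = 7·532 − 31·120
4 = −31·2248 + 131·532
4 = 131·14020 − 817·2248
4 = −817·30288 + 1765·14020
4 = 1765·135172 − 7877·30288
4 = −7877·435804 + 25396·135172
4 = 25396·3621604 − 211045·435804
So 4 = (25396)·3621604 + (-211045)·435804.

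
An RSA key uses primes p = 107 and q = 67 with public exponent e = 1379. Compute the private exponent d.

φ(n) = (p−1)(q−1) = 106·66 = 6996.
Need d with 1379·d ≡ 1 (mod 6996). Apply the extended Euclidean algorithm:
6996 = 5×1379 + 101
1379 = 13×101 + 66
101 = 1×66 + 35
66 = 1×35 + 31
35 = 1×31 + 4
31 = 7×4 + 3
4 = 1×3 + 1
3 = 3×1 + 0
Back-substitute:
1 = 4 − 3
1 = −31 + 8·4
1 = 8·35 − 9·31
1 = −9·66 + 17·35
1 = 17·101 − 26·66
1 = −26·1379 + 355·101
1 = 355·6996 − 1801·1379
So 1379·(-1801) ≡ 1 (mod 6996), hence d ≡ -1801 ≡ 5195 (mod 6996).

5195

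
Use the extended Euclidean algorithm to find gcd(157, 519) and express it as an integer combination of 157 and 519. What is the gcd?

1

Repeated division:
519 = 3×157 + 48
157 = 3×48 + 13
48 = 3×13 + 9
13 = 1×9 + 4
9 = 2×4 + 1
4 = 4×1 + 0
gcd(157, 519) = 1.
Back-substituting:
1 = 9 − 2·4
1 = −2·13 + 3·9
1 = 3·48 − 11·13
1 = −11·157 + 36·48
1 = 36·519 − 119·157
So 1 = (36)·519 + (-119)·157.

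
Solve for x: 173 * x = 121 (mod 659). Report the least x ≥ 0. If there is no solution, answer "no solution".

First find gcd(173, 659):
659 = 3*173 + 140
173 = 1*140 + 33
140 = 4*33 + 8
33 = 4*8 + 1
8 = 8*1 + 0
gcd = 1, so a unique solution mod 659 exists.
Back-substitute for the Bézout coefficients:
1 = 33 − 4·8
1 = −4·140 + 17·33
1 = 17·173 − 21·140
1 = −21·659 + 80·173
So 173·(80) ≡ 1 (mod 659), giving 173⁻¹ ≡ 80.
x ≡ 173⁻¹·121 ≡ 80·121 ≡ 454 (mod 659).

454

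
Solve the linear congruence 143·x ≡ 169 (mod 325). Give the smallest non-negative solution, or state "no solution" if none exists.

8

First find gcd(143, 325):
325 = 2·143 + 39
143 = 3·39 + 26
39 = 1·26 + 13
26 = 2·13 + 0
gcd = 13 and 13 | 169, so solutions exist. Divide through by 13: 11x ≡ 13 (mod 25).
Now find 11⁻¹ mod 25:
25 = 2*11 + 3
11 = 3*3 + 2
3 = 1*2 + 1
2 = 2*1 + 0
Back-substitute:
1 = 3 − 2
1 = −11 + 4·3
1 = 4·25 − 9·11
So 11·(-9) ≡ 1 (mod 25), i.e. 11⁻¹ ≡ 16.
Then x ≡ 16·13 ≡ 8 (mod 25); the smallest non-negative solution is x = 8.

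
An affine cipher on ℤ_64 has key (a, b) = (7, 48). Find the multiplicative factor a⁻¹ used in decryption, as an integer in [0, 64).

55

gcd(64, 7) by repeated division:
64 = 9*7 + 1
7 = 7*1 + 0
gcd = 1, so the inverse exists. Back-substitute:
1 = 64 − 9·7
Thus 7·(-9) ≡ 1 (mod 64); reducing, -9 mod 64 = 55.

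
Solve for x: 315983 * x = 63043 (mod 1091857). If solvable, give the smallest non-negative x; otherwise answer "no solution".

First find gcd(315983, 1091857):
1091857 = 3·315983 + 143908
315983 = 2·143908 + 28167
143908 = 5·28167 + 3073
28167 = 9·3073 + 510
3073 = 6·510 + 13
510 = 39·13 + 3
13 = 4·3 + 1
3 = 3·1 + 0
gcd = 1, so a unique solution mod 1091857 exists.
Back-substitute for the Bézout coefficients:
1 = 13 − 4·3
1 = −4·510 + 157·13
1 = 157·3073 − 946·510
1 = −946·28167 + 8671·3073
1 = 8671·143908 − 44301·28167
1 = −44301·315983 + 97273·143908
1 = 97273·1091857 − 336120·315983
So 315983·(-336120) ≡ 1 (mod 1091857), giving 315983⁻¹ ≡ 755737.
x ≡ 315983⁻¹·63043 ≡ 755737·63043 ≡ 747496 (mod 1091857).

747496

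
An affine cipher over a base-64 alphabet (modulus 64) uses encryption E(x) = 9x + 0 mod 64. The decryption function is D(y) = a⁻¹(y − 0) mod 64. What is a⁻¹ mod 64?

Run Euclid on (64, 9):
64 = 7×9 + 1
9 = 9×1 + 0
The gcd is 1. Working backward:
1 = 64 − 7·9
Hence 9⁻¹ ≡ -7 ≡ 57 (mod 64).

57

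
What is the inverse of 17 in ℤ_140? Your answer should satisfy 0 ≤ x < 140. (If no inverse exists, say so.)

Apply the Euclidean algorithm to 140 and 17:
140 = 8·17 + 4
17 = 4·4 + 1
4 = 4·1 + 0
gcd = 1, so the inverse exists. Back-substitute:
1 = 17 − 4·4
1 = −4·140 + 33·17
So 17·33 ≡ 1 (mod 140).

33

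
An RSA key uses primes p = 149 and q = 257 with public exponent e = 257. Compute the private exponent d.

4865

φ(n) = (p−1)(q−1) = 148·256 = 37888.
Need d with 257·d ≡ 1 (mod 37888). Apply the extended Euclidean algorithm:
37888 = 147×257 + 109
257 = 2×109 + 39
109 = 2×39 + 31
39 = 1×31 + 8
31 = 3×8 + 7
8 = 1×7 + 1
7 = 7×1 + 0
Back-substitute:
1 = 8 − 7
1 = −31 + 4·8
1 = 4·39 − 5·31
1 = −5·109 + 14·39
1 = 14·257 − 33·109
1 = −33·37888 + 4865·257
So 257·4865 ≡ 1 (mod 37888), hence d = 4865.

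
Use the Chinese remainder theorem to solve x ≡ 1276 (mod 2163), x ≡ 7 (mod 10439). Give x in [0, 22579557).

2787220

Write x = 1276 + 2163·k. Then 2163·k ≡ 7 − 1276 ≡ 9170 (mod 10439).
Need 2163⁻¹ mod 10439. Extended Euclid on (10439, 2163):
10439 = 4*2163 + 1787
2163 = 1*1787 + 376
1787 = 4*376 + 283
376 = 1*283 + 93
283 = 3*93 + 4
93 = 23*4 + 1
4 = 4*1 + 0
Back-substitute:
1 = 93 − 23·4
1 = −23·283 + 70·93
1 = 70·376 − 93·283
1 = −93·1787 + 442·376
1 = 442·2163 − 535·1787
1 = −535·10439 + 2582·2163
2163⁻¹ ≡ 2582 (mod 10439), so k ≡ 2582·9170 ≡ 1288 (mod 10439).
x = 1276 + 2163·1288 = 2787220.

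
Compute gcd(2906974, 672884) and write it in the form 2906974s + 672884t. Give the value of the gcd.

Repeated division:
2906974 = 4·672884 + 215438
672884 = 3·215438 + 26570
215438 = 8·26570 + 2878
26570 = 9·2878 + 668
2878 = 4·668 + 206
668 = 3·206 + 50
206 = 4·50 + 6
50 = 8·6 + 2
6 = 3·2 + 0
gcd(2906974, 672884) = 2.
Express as a combination:
2 = 50 − 8·6
2 = −8·206 + 33·50
2 = 33·668 − 107·206
2 = −107·2878 + 461·668
2 = 461·26570 − 4256·2878
2 = −4256·215438 + 34509·26570
2 = 34509·672884 − 107783·215438
2 = −107783·2906974 + 465641·672884
So 2 = (-107783)·2906974 + (465641)·672884.

2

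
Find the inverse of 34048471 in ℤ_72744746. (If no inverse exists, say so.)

Apply the Euclidean algorithm to 72744746 and 34048471:
72744746 = 2·34048471 + 4647804
34048471 = 7·4647804 + 1513843
4647804 = 3·1513843 + 106275
1513843 = 14·106275 + 25993
106275 = 4·25993 + 2303
25993 = 11·2303 + 660
2303 = 3·660 + 323
660 = 2·323 + 14
323 = 23·14 + 1
14 = 14·1 + 0
gcd = 1, so the inverse exists. Back-substitute:
1 = 323 − 23·14
1 = −23·660 + 47·323
1 = 47·2303 − 164·660
1 = −164·25993 + 1851·2303
1 = 1851·106275 − 7568·25993
1 = −7568·1513843 + 107803·106275
1 = 107803·4647804 − 330977·1513843
1 = −330977·34048471 + 2424642·4647804
1 = 2424642·72744746 − 5180261·34048471
Hence 34048471⁻¹ ≡ -5180261 ≡ 67564485 (mod 72744746).

67564485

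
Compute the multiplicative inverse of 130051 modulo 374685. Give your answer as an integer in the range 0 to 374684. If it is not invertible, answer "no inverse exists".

gcd(374685, 130051) by repeated division:
374685 = 2*130051 + 114583
130051 = 1*114583 + 15468
114583 = 7*15468 + 6307
15468 = 2*6307 + 2854
6307 = 2*2854 + 599
2854 = 4*599 + 458
599 = 1*458 + 141
458 = 3*141 + 35
141 = 4*35 + 1
35 = 35*1 + 0
The gcd is 1. Working backward:
1 = 141 − 4·35
1 = −4·458 + 13·141
1 = 13·599 − 17·458
1 = −17·2854 + 81·599
1 = 81·6307 − 179·2854
1 = −179·15468 + 439·6307
1 = 439·114583 − 3252·15468
1 = −3252·130051 + 3691·114583
1 = 3691·374685 − 10634·130051
So 130051·(-10634) ≡ 1 (mod 374685), and -10634 ≡ 364051 (mod 374685).

364051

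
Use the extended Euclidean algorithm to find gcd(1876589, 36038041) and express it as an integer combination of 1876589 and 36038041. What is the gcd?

13

Euclidean algorithm:
36038041 = 19×1876589 + 382850
1876589 = 4×382850 + 345189
382850 = 1×345189 + 37661
345189 = 9×37661 + 6240
37661 = 6×6240 + 221
6240 = 28×221 + 52
221 = 4×52 + 13
52 = 4×13 + 0
gcd(1876589, 36038041) = 13.
Express as a combination:
13 = 221 − 4·52
13 = −4·6240 + 113·221
13 = 113·37661 − 682·6240
13 = −682·345189 + 6251·37661
13 = 6251·382850 − 6933·345189
13 = −6933·1876589 + 33983·382850
13 = 33983·36038041 − 652610·1876589
So 13 = (33983)·36038041 + (-652610)·1876589.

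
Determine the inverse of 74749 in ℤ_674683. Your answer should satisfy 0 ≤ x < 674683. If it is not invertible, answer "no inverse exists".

Extended Euclidean algorithm:
674683 = 9·74749 + 1942
74749 = 38·1942 + 953
1942 = 2·953 + 36
953 = 26·36 + 17
36 = 2·17 + 2
17 = 8·2 + 1
2 = 2·1 + 0
gcd = 1, so the inverse exists. Back-substitute:
1 = 17 − 8·2
1 = −8·36 + 17·17
1 = 17·953 − 450·36
1 = −450·1942 + 917·953
1 = 917·74749 − 35296·1942
1 = −35296·674683 + 318581·74749
So 74749·318581 ≡ 1 (mod 674683).

318581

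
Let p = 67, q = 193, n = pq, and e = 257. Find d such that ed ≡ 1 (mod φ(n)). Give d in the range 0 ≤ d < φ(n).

641

φ(n) = (p−1)(q−1) = 66·192 = 12672.
Need d with 257·d ≡ 1 (mod 12672). Apply the extended Euclidean algorithm:
12672 = 49×257 + 79
257 = 3×79 + 20
79 = 3×20 + 19
20 = 1×19 + 1
19 = 19×1 + 0
Back-substitute:
1 = 20 − 19
1 = −79 + 4·20
1 = 4·257 − 13·79
1 = −13·12672 + 641·257
So 257·641 ≡ 1 (mod 12672), hence d = 641.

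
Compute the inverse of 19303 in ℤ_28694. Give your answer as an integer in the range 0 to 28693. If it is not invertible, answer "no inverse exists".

2203

Extended Euclidean algorithm:
28694 = 1*19303 + 9391
19303 = 2*9391 + 521
9391 = 18*521 + 13
521 = 40*13 + 1
13 = 13*1 + 0
gcd = 1, so the inverse exists. Back-substitute:
1 = 521 − 40·13
1 = −40·9391 + 721·521
1 = 721·19303 − 1482·9391
1 = −1482·28694 + 2203·19303
So 19303·2203 ≡ 1 (mod 28694).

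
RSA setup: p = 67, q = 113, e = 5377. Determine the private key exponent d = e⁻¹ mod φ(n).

2689

φ(n) = (p−1)(q−1) = 66·112 = 7392.
Need d with 5377·d ≡ 1 (mod 7392). Apply the extended Euclidean algorithm:
7392 = 1×5377 + 2015
5377 = 2×2015 + 1347
2015 = 1×1347 + 668
1347 = 2×668 + 11
668 = 60×11 + 8
11 = 1×8 + 3
8 = 2×3 + 2
3 = 1×2 + 1
2 = 2×1 + 0
Back-substitute:
1 = 3 − 2
1 = −8 + 3·3
1 = 3·11 − 4·8
1 = −4·668 + 243·11
1 = 243·1347 − 490·668
1 = −490·2015 + 733·1347
1 = 733·5377 − 1956·2015
1 = −1956·7392 + 2689·5377
So 5377·2689 ≡ 1 (mod 7392), hence d = 2689.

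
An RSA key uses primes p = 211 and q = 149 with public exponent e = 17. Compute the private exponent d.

φ(n) = (p−1)(q−1) = 210·148 = 31080.
Need d with 17·d ≡ 1 (mod 31080). Apply the extended Euclidean algorithm:
31080 = 1828*17 + 4
17 = 4*4 + 1
4 = 4*1 + 0
Back-substitute:
1 = 17 − 4·4
1 = −4·31080 + 7313·17
So 17·7313 ≡ 1 (mod 31080), hence d = 7313.

7313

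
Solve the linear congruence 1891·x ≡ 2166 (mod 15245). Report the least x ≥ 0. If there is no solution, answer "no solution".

14706

First find gcd(1891, 15245):
15245 = 8*1891 + 117
1891 = 16*117 + 19
117 = 6*19 + 3
19 = 6*3 + 1
3 = 3*1 + 0
gcd = 1, so a unique solution mod 15245 exists.
Back-substitute for the Bézout coefficients:
1 = 19 − 6·3
1 = −6·117 + 37·19
1 = 37·1891 − 598·117
1 = −598·15245 + 4821·1891
So 1891·(4821) ≡ 1 (mod 15245), giving 1891⁻¹ ≡ 4821.
x ≡ 1891⁻¹·2166 ≡ 4821·2166 ≡ 14706 (mod 15245).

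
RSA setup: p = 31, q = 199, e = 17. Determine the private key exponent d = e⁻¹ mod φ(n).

φ(n) = (p−1)(q−1) = 30·198 = 5940.
Need d with 17·d ≡ 1 (mod 5940). Apply the extended Euclidean algorithm:
5940 = 349*17 + 7
17 = 2*7 + 3
7 = 2*3 + 1
3 = 3*1 + 0
Back-substitute:
1 = 7 − 2·3
1 = −2·17 + 5·7
1 = 5·5940 − 1747·17
So 17·(-1747) ≡ 1 (mod 5940), hence d ≡ -1747 ≡ 4193 (mod 5940).

4193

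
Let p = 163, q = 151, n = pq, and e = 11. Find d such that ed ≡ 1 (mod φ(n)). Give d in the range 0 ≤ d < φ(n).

φ(n) = (p−1)(q−1) = 162·150 = 24300.
Need d with 11·d ≡ 1 (mod 24300). Apply the extended Euclidean algorithm:
24300 = 2209*11 + 1
11 = 11*1 + 0
Back-substitute:
1 = 24300 − 2209·11
So 11·(-2209) ≡ 1 (mod 24300), hence d ≡ -2209 ≡ 22091 (mod 24300).

22091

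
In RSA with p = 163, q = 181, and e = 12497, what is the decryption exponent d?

φ(n) = (p−1)(q−1) = 162·180 = 29160.
Need d with 12497·d ≡ 1 (mod 29160). Apply the extended Euclidean algorithm:
29160 = 2·12497 + 4166
12497 = 2·4166 + 4165
4166 = 1·4165 + 1
4165 = 4165·1 + 0
Back-substitute:
1 = 4166 − 4165
1 = −12497 + 3·4166
1 = 3·29160 − 7·12497
So 12497·(-7) ≡ 1 (mod 29160), hence d ≡ -7 ≡ 29153 (mod 29160).

29153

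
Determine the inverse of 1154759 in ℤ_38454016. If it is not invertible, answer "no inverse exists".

Extended Euclidean algorithm:
38454016 = 33*1154759 + 346969
1154759 = 3*346969 + 113852
346969 = 3*113852 + 5413
113852 = 21*5413 + 179
5413 = 30*179 + 43
179 = 4*43 + 7
43 = 6*7 + 1
7 = 7*1 + 0
Since gcd(1154759, 38454016) = 1, back-substitute to write 1 as a combination:
1 = 43 − 6·7
1 = −6·179 + 25·43
1 = 25·5413 − 756·179
1 = −756·113852 + 15901·5413
1 = 15901·346969 − 48459·113852
1 = −48459·1154759 + 161278·346969
1 = 161278·38454016 − 5370633·1154759
So 1154759·(-5370633) ≡ 1 (mod 38454016), and -5370633 ≡ 33083383 (mod 38454016).

33083383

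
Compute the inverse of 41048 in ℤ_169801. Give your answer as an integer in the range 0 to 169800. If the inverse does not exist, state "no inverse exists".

72867

Run Euclid on (169801, 41048):
169801 = 4*41048 + 5609
41048 = 7*5609 + 1785
5609 = 3*1785 + 254
1785 = 7*254 + 7
254 = 36*7 + 2
7 = 3*2 + 1
2 = 2*1 + 0
gcd = 1, so the inverse exists. Back-substitute:
1 = 7 − 3·2
1 = −3·254 + 109·7
1 = 109·1785 − 766·254
1 = −766·5609 + 2407·1785
1 = 2407·41048 − 17615·5609
1 = −17615·169801 + 72867·41048
So 41048·72867 ≡ 1 (mod 169801).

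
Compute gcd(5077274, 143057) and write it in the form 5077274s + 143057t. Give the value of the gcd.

1

Apply Euclid's algorithm to 5077274 and 143057:
5077274 = 35×143057 + 70279
143057 = 2×70279 + 2499
70279 = 28×2499 + 307
2499 = 8×307 + 43
307 = 7×43 + 6
43 = 7×6 + 1
6 = 6×1 + 0
gcd(5077274, 143057) = 1.
Express as a combination:
1 = 43 − 7·6
1 = −7·307 + 50·43
1 = 50·2499 − 407·307
1 = −407·70279 + 11446·2499
1 = 11446·143057 − 23299·70279
1 = −23299·5077274 + 826911·143057
So 1 = (-23299)·5077274 + (826911)·143057.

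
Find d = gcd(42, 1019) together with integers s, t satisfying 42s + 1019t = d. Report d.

Repeated division:
1019 = 24*42 + 11
42 = 3*11 + 9
11 = 1*9 + 2
9 = 4*2 + 1
2 = 2*1 + 0
gcd(42, 1019) = 1.
Working backward:
1 = 9 − 4·2
1 = −4·11 + 5·9
1 = 5·42 − 19·11
1 = −19·1019 + 461·42
So 1 = (-19)·1019 + (461)·42.

1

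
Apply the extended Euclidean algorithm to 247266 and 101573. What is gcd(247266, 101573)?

Apply Euclid's algorithm to 247266 and 101573:
247266 = 2·101573 + 44120
101573 = 2·44120 + 13333
44120 = 3·13333 + 4121
13333 = 3·4121 + 970
4121 = 4·970 + 241
970 = 4·241 + 6
241 = 40·6 + 1
6 = 6·1 + 0
gcd(247266, 101573) = 1.
Working backward:
1 = 241 − 40·6
1 = −40·970 + 161·241
1 = 161·4121 − 684·970
1 = −684·13333 + 2213·4121
1 = 2213·44120 − 7323·13333
1 = −7323·101573 + 16859·44120
1 = 16859·247266 − 41041·101573
So 1 = (16859)·247266 + (-41041)·101573.

1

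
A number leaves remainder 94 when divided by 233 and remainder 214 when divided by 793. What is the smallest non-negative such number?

66033

Write x = 94 + 233·k. Then 233·k ≡ 214 − 94 ≡ 120 (mod 793).
Need 233⁻¹ mod 793. Extended Euclid on (793, 233):
793 = 3·233 + 94
233 = 2·94 + 45
94 = 2·45 + 4
45 = 11·4 + 1
4 = 4·1 + 0
Back-substitute:
1 = 45 − 11·4
1 = −11·94 + 23·45
1 = 23·233 − 57·94
1 = −57·793 + 194·233
233⁻¹ ≡ 194 (mod 793), so k ≡ 194·120 ≡ 283 (mod 793).
x = 94 + 233·283 = 66033.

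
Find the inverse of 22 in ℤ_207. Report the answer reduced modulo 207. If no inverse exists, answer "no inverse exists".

160

gcd(207, 22) by repeated division:
207 = 9·22 + 9
22 = 2·9 + 4
9 = 2·4 + 1
4 = 4·1 + 0
gcd = 1, so the inverse exists. Back-substitute:
1 = 9 − 2·4
1 = −2·22 + 5·9
1 = 5·207 − 47·22
Hence 22⁻¹ ≡ -47 ≡ 160 (mod 207).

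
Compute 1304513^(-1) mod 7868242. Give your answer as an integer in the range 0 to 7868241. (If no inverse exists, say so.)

1531635

Run Euclid on (7868242, 1304513):
7868242 = 6×1304513 + 41164
1304513 = 31×41164 + 28429
41164 = 1×28429 + 12735
28429 = 2×12735 + 2959
12735 = 4×2959 + 899
2959 = 3×899 + 262
899 = 3×262 + 113
262 = 2×113 + 36
113 = 3×36 + 5
36 = 7×5 + 1
5 = 5×1 + 0
The gcd is 1. Working backward:
1 = 36 − 7·5
1 = −7·113 + 22·36
1 = 22·262 − 51·113
1 = −51·899 + 175·262
1 = 175·2959 − 576·899
1 = −576·12735 + 2479·2959
1 = 2479·28429 − 5534·12735
1 = −5534·41164 + 8013·28429
1 = 8013·1304513 − 253937·41164
1 = −253937·7868242 + 1531635·1304513
So 1304513·1531635 ≡ 1 (mod 7868242).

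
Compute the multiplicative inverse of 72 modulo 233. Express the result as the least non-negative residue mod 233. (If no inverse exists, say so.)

178

Run Euclid on (233, 72):
233 = 3·72 + 17
72 = 4·17 + 4
17 = 4·4 + 1
4 = 4·1 + 0
The gcd is 1. Working backward:
1 = 17 − 4·4
1 = −4·72 + 17·17
1 = 17·233 − 55·72
So 72·(-55) ≡ 1 (mod 233), and -55 ≡ 178 (mod 233).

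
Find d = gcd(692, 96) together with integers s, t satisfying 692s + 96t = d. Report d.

4

Euclidean algorithm:
692 = 7×96 + 20
96 = 4×20 + 16
20 = 1×16 + 4
16 = 4×4 + 0
gcd(692, 96) = 4.
Express as a combination:
4 = 20 − 16
4 = −96 + 5·20
4 = 5·692 − 36·96
So 4 = (5)·692 + (-36)·96.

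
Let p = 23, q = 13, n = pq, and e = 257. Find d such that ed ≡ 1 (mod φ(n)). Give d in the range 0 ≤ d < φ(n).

113

φ(n) = (p−1)(q−1) = 22·12 = 264.
Need d with 257·d ≡ 1 (mod 264). Apply the extended Euclidean algorithm:
264 = 1×257 + 7
257 = 36×7 + 5
7 = 1×5 + 2
5 = 2×2 + 1
2 = 2×1 + 0
Back-substitute:
1 = 5 − 2·2
1 = −2·7 + 3·5
1 = 3·257 − 110·7
1 = −110·264 + 113·257
So 257·113 ≡ 1 (mod 264), hence d = 113.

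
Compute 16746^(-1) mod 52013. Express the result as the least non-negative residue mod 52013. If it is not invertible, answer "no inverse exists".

gcd(52013, 16746) by repeated division:
52013 = 3*16746 + 1775
16746 = 9*1775 + 771
1775 = 2*771 + 233
771 = 3*233 + 72
233 = 3*72 + 17
72 = 4*17 + 4
17 = 4*4 + 1
4 = 4*1 + 0
gcd = 1, so the inverse exists. Back-substitute:
1 = 17 − 4·4
1 = −4·72 + 17·17
1 = 17·233 − 55·72
1 = −55·771 + 182·233
1 = 182·1775 − 419·771
1 = −419·16746 + 3953·1775
1 = 3953·52013 − 12278·16746
So 16746·(-12278) ≡ 1 (mod 52013), and -12278 ≡ 39735 (mod 52013).

39735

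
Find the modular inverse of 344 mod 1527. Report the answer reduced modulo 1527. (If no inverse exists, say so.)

182

Extended Euclidean algorithm:
1527 = 4×344 + 151
344 = 2×151 + 42
151 = 3×42 + 25
42 = 1×25 + 17
25 = 1×17 + 8
17 = 2×8 + 1
8 = 8×1 + 0
Since gcd(344, 1527) = 1, back-substitute to write 1 as a combination:
1 = 17 − 2·8
1 = −2·25 + 3·17
1 = 3·42 − 5·25
1 = −5·151 + 18·42
1 = 18·344 − 41·151
1 = −41·1527 + 182·344
So 344·182 ≡ 1 (mod 1527).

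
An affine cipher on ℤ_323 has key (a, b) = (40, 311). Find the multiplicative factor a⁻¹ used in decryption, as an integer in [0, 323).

Run Euclid on (323, 40):
323 = 8·40 + 3
40 = 13·3 + 1
3 = 3·1 + 0
gcd = 1, so the inverse exists. Back-substitute:
1 = 40 − 13·3
1 = −13·323 + 105·40
So 40·105 ≡ 1 (mod 323).

105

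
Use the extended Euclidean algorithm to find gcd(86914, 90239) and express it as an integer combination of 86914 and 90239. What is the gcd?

1

Repeated division:
90239 = 1·86914 + 3325
86914 = 26·3325 + 464
3325 = 7·464 + 77
464 = 6·77 + 2
77 = 38·2 + 1
2 = 2·1 + 0
gcd(86914, 90239) = 1.
Express as a combination:
1 = 77 − 38·2
1 = −38·464 + 229·77
1 = 229·3325 − 1641·464
1 = −1641·86914 + 42895·3325
1 = 42895·90239 − 44536·86914
So 1 = (42895)·90239 + (-44536)·86914.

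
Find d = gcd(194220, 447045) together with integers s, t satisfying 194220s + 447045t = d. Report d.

Euclidean algorithm:
447045 = 2*194220 + 58605
194220 = 3*58605 + 18405
58605 = 3*18405 + 3390
18405 = 5*3390 + 1455
3390 = 2*1455 + 480
1455 = 3*480 + 15
480 = 32*15 + 0
gcd(194220, 447045) = 15.
Back-substituting:
15 = 1455 − 3·480
15 = −3·3390 + 7·1455
15 = 7·18405 − 38·3390
15 = −38·58605 + 121·18405
15 = 121·194220 − 401·58605
15 = −401·447045 + 923·194220
So 15 = (-401)·447045 + (923)·194220.

15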